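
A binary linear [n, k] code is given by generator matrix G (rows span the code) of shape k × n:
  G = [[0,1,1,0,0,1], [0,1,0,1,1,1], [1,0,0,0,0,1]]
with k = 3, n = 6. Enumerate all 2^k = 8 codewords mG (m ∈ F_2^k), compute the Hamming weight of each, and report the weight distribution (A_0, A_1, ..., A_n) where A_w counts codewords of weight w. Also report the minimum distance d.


Weight distribution: A_0 = 1, A_2 = 1, A_3 = 3, A_4 = 2, A_5 = 1. Minimum distance d = 2.

Enumerate all 2^3 = 8 messages m ∈ F_2^3.
For each, compute codeword c = mG in F_2^6, then tally its weight.
  m = 000 → c = 000000, weight = 0.
  m = 100 → c = 011001, weight = 3.
  m = 010 → c = 010111, weight = 4.
  m = 110 → c = 001110, weight = 3.
  m = 001 → c = 100001, weight = 2.
  m = 101 → c = 111000, weight = 3.
  m = 011 → c = 110110, weight = 4.
  m = 111 → c = 101111, weight = 5.
Tally weights:
  weight 0: 1 codewords.
  weight 2: 1 codewords.
  weight 3: 3 codewords.
  weight 4: 2 codewords.
  weight 5: 1 codewords.
Minimum distance d = smallest w > 0 with A_w > 0 = 2.
Sanity: Σ A_w = 8 = 2^3 = 8 ✓.


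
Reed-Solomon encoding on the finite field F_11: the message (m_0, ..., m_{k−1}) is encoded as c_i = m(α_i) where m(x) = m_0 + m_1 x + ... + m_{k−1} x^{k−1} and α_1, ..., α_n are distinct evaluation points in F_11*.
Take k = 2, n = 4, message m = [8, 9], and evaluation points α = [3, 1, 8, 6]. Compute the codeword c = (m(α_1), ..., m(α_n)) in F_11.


c = [2, 6, 3, 7]

Message polynomial: m(x) = 8 + 9·x (mod 11).
For each evaluation point α_i, compute m(α_i) mod 11:
  α_1 = 3: Horner steps 9 → 2, so m(3) = 2.
  α_2 = 1: Horner steps 9 → 6, so m(1) = 6.
  α_3 = 8: Horner steps 9 → 3, so m(8) = 3.
  α_4 = 6: Horner steps 9 → 7, so m(6) = 7.
Codeword c = [2, 6, 3, 7] ∈ F_11^4.


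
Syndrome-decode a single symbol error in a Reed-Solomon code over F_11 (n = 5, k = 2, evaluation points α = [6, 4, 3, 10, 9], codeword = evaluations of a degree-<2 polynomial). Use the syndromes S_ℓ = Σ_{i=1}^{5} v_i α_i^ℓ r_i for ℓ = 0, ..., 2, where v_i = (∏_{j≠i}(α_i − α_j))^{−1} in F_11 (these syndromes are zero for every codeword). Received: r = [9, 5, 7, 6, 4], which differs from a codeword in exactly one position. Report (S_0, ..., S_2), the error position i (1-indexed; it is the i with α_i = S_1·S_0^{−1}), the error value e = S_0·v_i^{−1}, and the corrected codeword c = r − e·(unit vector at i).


S = (3, 9, 5), error at position 3, error magnitude e = 4, c = [9, 5, 3, 6, 4].

Step 1: column multipliers v_i = (∏_{j≠i}(α_i − α_j))^{−1} mod 11.
  i = 1 (α = 6): (6−4)(6−3)(6−10)(6−9) = 2·3·(−4)·(−3) = 72 ≡ 6, so v_1 = 6^{−1} = 2 (mod 11).
  i = 2 (α = 4): (4−6)(4−3)(4−10)(4−9) = (−2)·1·(−6)·(−5) = −60 ≡ 6, so v_2 = 6^{−1} = 2 (mod 11).
  i = 3 (α = 3): (3−6)(3−4)(3−10)(3−9) = (−3)·(−1)·(−7)·(−6) = 126 ≡ 5, so v_3 = 5^{−1} = 9 (mod 11).
  i = 4 (α = 10): (10−6)(10−4)(10−3)(10−9) = 4·6·7·1 = 168 ≡ 3, so v_4 = 3^{−1} = 4 (mod 11).
  i = 5 (α = 9): (9−6)(9−4)(9−3)(9−10) = 3·5·6·(−1) = −90 ≡ 9, so v_5 = 9^{−1} = 5 (mod 11).
  v = [2, 2, 9, 4, 5].
Step 2: syndromes of r = [9, 5, 7, 6, 4] (all sums mod 11).
  S_0 = Σ v_i r_i = 2·9 + 2·5 + 9·7 + 4·6 + 5·4 = 135 ≡ 3.
  S_1 = Σ v_i α_i r_i = 2·6·9 + 2·4·5 + 9·3·7 + 4·10·6 + 5·9·4 = 757 ≡ 9.
  α_i^2 mod 11 = [3, 5, 9, 1, 4].
  S_2 = Σ v_i α_i^2 r_i = 2·3·9 + 2·5·5 + 9·9·7 + 4·1·6 + 5·4·4 = 775 ≡ 5.
  S = (3, 9, 5) ≠ 0, so r is not a codeword (an error is present).
Step 3: locate the error. For a single error e at position i, S_ℓ = v_i·e·α_i^ℓ, so α_err = S_1/S_0.
  S_0^{−1} = 3^{−1} = 4 (mod 11), so α_err = 9·4 = 36 ≡ 3 = α_3. Error position i = 3.
  Consistency check: S_2/S_1 = 5·5 = 25 ≡ 3 = α_err ✓ (single-error assumption holds).
Step 4: error magnitude e = S_0/v_3 = S_0·∏_{j≠3}(α_3 − α_j) = 3·5 = 15 ≡ 4 (mod 11).
Step 5: correct position 3: c_3 = r_3 − e = 7 − 4 ≡ 3 (mod 11). Hence c = [9, 5, 3, 6, 4].
  Check: interpolating c through the α_i gives m(x) = 8 + 2·x (degree < 2) with m(α_i) = c_i for every i, so c is indeed a codeword.


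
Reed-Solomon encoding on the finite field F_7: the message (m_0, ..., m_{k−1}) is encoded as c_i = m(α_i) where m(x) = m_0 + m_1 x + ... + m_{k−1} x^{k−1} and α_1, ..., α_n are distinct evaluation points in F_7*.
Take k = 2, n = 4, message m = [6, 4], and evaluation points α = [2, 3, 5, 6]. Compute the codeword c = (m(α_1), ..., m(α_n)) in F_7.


c = [0, 4, 5, 2]

Message polynomial: m(x) = 6 + 4·x (mod 7).
For each evaluation point α_i, compute m(α_i) mod 7:
  α_1 = 2: Horner steps 4 → 0, so m(2) = 0.
  α_2 = 3: Horner steps 4 → 4, so m(3) = 4.
  α_3 = 5: Horner steps 4 → 5, so m(5) = 5.
  α_4 = 6: Horner steps 4 → 2, so m(6) = 2.
Codeword c = [0, 4, 5, 2] ∈ F_7^4.


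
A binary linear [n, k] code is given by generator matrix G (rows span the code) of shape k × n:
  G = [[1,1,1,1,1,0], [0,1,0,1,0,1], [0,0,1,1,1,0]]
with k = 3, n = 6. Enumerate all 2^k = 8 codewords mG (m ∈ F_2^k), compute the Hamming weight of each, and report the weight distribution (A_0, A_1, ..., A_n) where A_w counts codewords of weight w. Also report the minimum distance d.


Weight distribution: A_0 = 1, A_2 = 1, A_3 = 3, A_4 = 2, A_5 = 1. Minimum distance d = 2.

Enumerate all 2^3 = 8 messages m ∈ F_2^3.
For each, compute codeword c = mG in F_2^6, then tally its weight.
  m = 000 → c = 000000, weight = 0.
  m = 100 → c = 111110, weight = 5.
  m = 010 → c = 010101, weight = 3.
  m = 110 → c = 101011, weight = 4.
  m = 001 → c = 001110, weight = 3.
  m = 101 → c = 110000, weight = 2.
  m = 011 → c = 011011, weight = 4.
  m = 111 → c = 100101, weight = 3.
Tally weights:
  weight 0: 1 codewords.
  weight 2: 1 codewords.
  weight 3: 3 codewords.
  weight 4: 2 codewords.
  weight 5: 1 codewords.
Minimum distance d = smallest w > 0 with A_w > 0 = 2.
Sanity: Σ A_w = 8 = 2^3 = 8 ✓.


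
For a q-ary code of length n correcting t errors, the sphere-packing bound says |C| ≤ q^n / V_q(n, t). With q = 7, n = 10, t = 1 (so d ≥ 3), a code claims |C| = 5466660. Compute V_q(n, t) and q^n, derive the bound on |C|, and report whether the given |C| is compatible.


V_q(n, t) = 61, q^n = 282475249, Hamming bound = 4630741, |C| = 5466660 > bound (violated).

Step 1: Compute V_q(n, t) = Σ_{j=0}^1 C(n, j) (q−1)^j.
  j = 0: C(10,0)·(6)^0 = 1·1 = 1.
  j = 1: C(10,1)·(6)^1 = 10·6 = 60.
  V_q(n, t) = 1 + 60 = 61.
Step 2: q^n = 7^10 = 282475249.
Step 3: Hamming bound ⌊q^n / V_q(n,t)⌋ = ⌊282475249/61⌋ = 4630741.
Step 4: Compare |C| = 5466660 to 4630741: violated.
The claimed |C| lies above the Hamming bound, so no 7-ary code of length 10 with d ≥ 3 can have 5466660 codewords.


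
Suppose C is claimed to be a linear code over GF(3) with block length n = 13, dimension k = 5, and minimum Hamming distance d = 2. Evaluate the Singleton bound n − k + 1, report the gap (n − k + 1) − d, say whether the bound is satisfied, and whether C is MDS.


Singleton RHS = n − k + 1 = 9, slack = 7, bound satisfied, not MDS.

Singleton bound: d ≤ n − k + 1.
Here n = 13, k = 5, so n − k + 1 = 9.
Given d = 2, check d ≤ 9: YES.
Slack = (n − k + 1) − d = 7.
The code is NOT MDS (slack = 7 > 0).
Description: the claimed parameters are [13, 5, 2]_3; such a code would be non-MDS.


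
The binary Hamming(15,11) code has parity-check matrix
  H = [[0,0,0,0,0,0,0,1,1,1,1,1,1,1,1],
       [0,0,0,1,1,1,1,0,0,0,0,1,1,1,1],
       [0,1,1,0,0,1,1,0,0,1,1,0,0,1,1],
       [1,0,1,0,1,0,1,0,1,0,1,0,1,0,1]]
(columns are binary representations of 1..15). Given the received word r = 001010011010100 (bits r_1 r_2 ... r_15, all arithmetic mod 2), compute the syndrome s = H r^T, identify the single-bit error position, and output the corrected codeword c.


s = (0, 0, 0, 1)^T, error position = 1, corrected codeword c = 101010011010100

Compute s = H r^T mod 2 one row at a time:
  s_1 = 1 + 1 + 0 + 1 + 0 + 1 + 0 + 0 = 4 ≡ 0 (mod 2).
  s_2 = 0 + 1 + 0 + 0 + 0 + 1 + 0 + 0 = 2 ≡ 0 (mod 2).
  s_3 = 0 + 1 + 0 + 0 + 0 + 1 + 0 + 0 = 2 ≡ 0 (mod 2).
  s_4 = 0 + 1 + 1 + 0 + 1 + 1 + 1 + 0 = 5 ≡ 1 (mod 2).
s = (0, 0, 0, 1)^T — this equals column 1 of H (binary 0001), so error is at position 1.
Correct: flip bit 1 of r = 001010011010100 to get c = 101010011010100.


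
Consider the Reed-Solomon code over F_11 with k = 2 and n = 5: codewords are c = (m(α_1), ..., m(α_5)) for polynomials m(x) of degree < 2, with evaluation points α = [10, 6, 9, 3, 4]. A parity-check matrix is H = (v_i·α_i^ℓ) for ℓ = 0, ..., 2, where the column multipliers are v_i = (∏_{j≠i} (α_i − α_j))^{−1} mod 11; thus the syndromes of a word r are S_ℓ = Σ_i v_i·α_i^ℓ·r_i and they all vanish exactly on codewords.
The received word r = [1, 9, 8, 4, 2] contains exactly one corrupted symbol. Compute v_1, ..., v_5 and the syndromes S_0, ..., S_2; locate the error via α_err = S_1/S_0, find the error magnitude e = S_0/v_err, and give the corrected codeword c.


S = (3, 5, 1), error at position 3, error magnitude e = 5, c = [1, 9, 3, 4, 2].

Step 1: column multipliers v_i = (∏_{j≠i}(α_i − α_j))^{−1} mod 11.
  i = 1 (α = 10): (10−6)(10−9)(10−3)(10−4) = 4·1·7·6 = 168 ≡ 3, so v_1 = 3^{−1} = 4 (mod 11).
  i = 2 (α = 6): (6−10)(6−9)(6−3)(6−4) = (−4)·(−3)·3·2 = 72 ≡ 6, so v_2 = 6^{−1} = 2 (mod 11).
  i = 3 (α = 9): (9−10)(9−6)(9−3)(9−4) = (−1)·3·6·5 = −90 ≡ 9, so v_3 = 9^{−1} = 5 (mod 11).
  i = 4 (α = 3): (3−10)(3−6)(3−9)(3−4) = (−7)·(−3)·(−6)·(−1) = 126 ≡ 5, so v_4 = 5^{−1} = 9 (mod 11).
  i = 5 (α = 4): (4−10)(4−6)(4−9)(4−3) = (−6)·(−2)·(−5)·1 = −60 ≡ 6, so v_5 = 6^{−1} = 2 (mod 11).
  v = [4, 2, 5, 9, 2].
Step 2: syndromes of r = [1, 9, 8, 4, 2] (all sums mod 11).
  S_0 = Σ v_i r_i = 4·1 + 2·9 + 5·8 + 9·4 + 2·2 = 102 ≡ 3.
  S_1 = Σ v_i α_i r_i = 4·10·1 + 2·6·9 + 5·9·8 + 9·3·4 + 2·4·2 = 632 ≡ 5.
  α_i^2 mod 11 = [1, 3, 4, 9, 5].
  S_2 = Σ v_i α_i^2 r_i = 4·1·1 + 2·3·9 + 5·4·8 + 9·9·4 + 2·5·2 = 562 ≡ 1.
  S = (3, 5, 1) ≠ 0, so r is not a codeword (an error is present).
Step 3: locate the error. For a single error e at position i, S_ℓ = v_i·e·α_i^ℓ, so α_err = S_1/S_0.
  S_0^{−1} = 3^{−1} = 4 (mod 11), so α_err = 5·4 = 20 ≡ 9 = α_3. Error position i = 3.
  Consistency check: S_2/S_1 = 1·9 = 9 ≡ 9 = α_err ✓ (single-error assumption holds).
Step 4: error magnitude e = S_0/v_3 = S_0·∏_{j≠3}(α_3 − α_j) = 3·9 = 27 ≡ 5 (mod 11).
Step 5: correct position 3: c_3 = r_3 − e = 8 − 5 ≡ 3 (mod 11). Hence c = [1, 9, 3, 4, 2].
  Check: interpolating c through the α_i gives m(x) = 10 + 9·x (degree < 2) with m(α_i) = c_i for every i, so c is indeed a codeword.


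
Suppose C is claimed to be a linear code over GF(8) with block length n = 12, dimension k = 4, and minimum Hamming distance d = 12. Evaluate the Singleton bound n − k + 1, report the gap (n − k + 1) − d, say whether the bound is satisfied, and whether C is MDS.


Singleton RHS = n − k + 1 = 9, slack = -3, bound violated (no such code; not MDS).

Singleton bound: d ≤ n − k + 1.
Here n = 12, k = 4, so n − k + 1 = 9.
Given d = 12, check d ≤ 9: NO.
Slack = (n − k + 1) − d = -3.
The slack is negative: d = 12 exceeds n − k + 1 = 9 by 3, so the Singleton bound is violated and no linear [12, 4, 12]_8 code can exist. In particular it is not MDS (MDS requires d = n − k + 1 exactly).
Description: the claimed parameters are [12, 4, 12]_8; such a code would be impossible (violates the Singleton bound).


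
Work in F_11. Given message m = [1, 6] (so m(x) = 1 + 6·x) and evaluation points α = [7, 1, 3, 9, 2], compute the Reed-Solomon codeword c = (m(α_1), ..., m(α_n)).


c = [10, 7, 8, 0, 2]

Message polynomial: m(x) = 1 + 6·x (mod 11).
For each evaluation point α_i, compute m(α_i) mod 11:
  α_1 = 7: Horner steps 6 → 10, so m(7) = 10.
  α_2 = 1: Horner steps 6 → 7, so m(1) = 7.
  α_3 = 3: Horner steps 6 → 8, so m(3) = 8.
  α_4 = 9: Horner steps 6 → 0, so m(9) = 0.
  α_5 = 2: Horner steps 6 → 2, so m(2) = 2.
Codeword c = [10, 7, 8, 0, 2] ∈ F_11^5.


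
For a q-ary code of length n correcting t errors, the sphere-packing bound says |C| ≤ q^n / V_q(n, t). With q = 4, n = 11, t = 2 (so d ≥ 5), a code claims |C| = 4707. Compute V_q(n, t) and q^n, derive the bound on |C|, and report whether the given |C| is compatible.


V_q(n, t) = 529, q^n = 4194304, Hamming bound = 7928, |C| = 4707 ≤ bound (satisfied).

Step 1: Compute V_q(n, t) = Σ_{j=0}^2 C(n, j) (q−1)^j.
  j = 0: C(11,0)·(3)^0 = 1·1 = 1.
  j = 1: C(11,1)·(3)^1 = 11·3 = 33.
  j = 2: C(11,2)·(3)^2 = 55·9 = 495.
  V_q(n, t) = 1 + 33 + 495 = 529.
Step 2: q^n = 4^11 = 4194304.
Step 3: Hamming bound ⌊q^n / V_q(n,t)⌋ = ⌊4194304/529⌋ = 7928.
Step 4: Compare |C| = 4707 to 7928: satisfied.
The claimed |C| lies below the Hamming bound.


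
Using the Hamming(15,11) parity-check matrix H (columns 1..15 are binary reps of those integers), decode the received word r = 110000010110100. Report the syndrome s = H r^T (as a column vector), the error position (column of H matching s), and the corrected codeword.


s = (0, 1, 1, 1)^T, error position = 7, corrected codeword c = 110000110110100

Compute s = H r^T mod 2 one row at a time:
  s_1 = 1 + 0 + 1 + 1 + 0 + 1 + 0 + 0 = 4 ≡ 0 (mod 2).
  s_2 = 0 + 0 + 0 + 0 + 0 + 1 + 0 + 0 = 1 ≡ 1 (mod 2).
  s_3 = 1 + 0 + 0 + 0 + 1 + 1 + 0 + 0 = 3 ≡ 1 (mod 2).
  s_4 = 1 + 0 + 0 + 0 + 0 + 1 + 1 + 0 = 3 ≡ 1 (mod 2).
s = (0, 1, 1, 1)^T — this equals column 7 of H (binary 0111), so error is at position 7.
Correct: flip bit 7 of r = 110000010110100 to get c = 110000110110100.


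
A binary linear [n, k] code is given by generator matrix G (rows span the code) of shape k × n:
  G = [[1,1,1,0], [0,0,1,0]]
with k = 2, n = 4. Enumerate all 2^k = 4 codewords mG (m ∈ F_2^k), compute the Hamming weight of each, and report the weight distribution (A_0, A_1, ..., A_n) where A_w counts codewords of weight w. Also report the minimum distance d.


Weight distribution: A_0 = 1, A_1 = 1, A_2 = 1, A_3 = 1. Minimum distance d = 1.

Enumerate all 2^2 = 4 messages m ∈ F_2^2.
For each, compute codeword c = mG in F_2^4, then tally its weight.
  m = 00 → c = 0000, weight = 0.
  m = 10 → c = 1110, weight = 3.
  m = 01 → c = 0010, weight = 1.
  m = 11 → c = 1100, weight = 2.
Tally weights:
  weight 0: 1 codewords.
  weight 1: 1 codewords.
  weight 2: 1 codewords.
  weight 3: 1 codewords.
Minimum distance d = smallest w > 0 with A_w > 0 = 1.
Sanity: Σ A_w = 4 = 2^2 = 4 ✓.


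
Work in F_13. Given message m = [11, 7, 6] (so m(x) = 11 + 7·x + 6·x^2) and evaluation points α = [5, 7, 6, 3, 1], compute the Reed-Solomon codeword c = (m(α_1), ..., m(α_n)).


c = [1, 3, 9, 8, 11]

Message polynomial: m(x) = 11 + 7·x + 6·x^2 (mod 13).
For each evaluation point α_i, compute m(α_i) mod 13:
  α_1 = 5: Horner steps 6 → 11 → 1, so m(5) = 1.
  α_2 = 7: Horner steps 6 → 10 → 3, so m(7) = 3.
  α_3 = 6: Horner steps 6 → 4 → 9, so m(6) = 9.
  α_4 = 3: Horner steps 6 → 12 → 8, so m(3) = 8.
  α_5 = 1: Horner steps 6 → 0 → 11, so m(1) = 11.
Codeword c = [1, 3, 9, 8, 11] ∈ F_13^5.


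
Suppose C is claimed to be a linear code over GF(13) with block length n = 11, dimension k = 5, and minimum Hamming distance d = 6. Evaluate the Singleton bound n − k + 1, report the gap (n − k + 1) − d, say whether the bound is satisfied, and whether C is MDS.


Singleton RHS = n − k + 1 = 7, slack = 1, bound satisfied, not MDS.

Singleton bound: d ≤ n − k + 1.
Here n = 11, k = 5, so n − k + 1 = 7.
Given d = 6, check d ≤ 7: YES.
Slack = (n − k + 1) − d = 1.
The code is NOT MDS (slack = 1 > 0).
Description: the claimed parameters are [11, 5, 6]_13; such a code would be non-MDS.


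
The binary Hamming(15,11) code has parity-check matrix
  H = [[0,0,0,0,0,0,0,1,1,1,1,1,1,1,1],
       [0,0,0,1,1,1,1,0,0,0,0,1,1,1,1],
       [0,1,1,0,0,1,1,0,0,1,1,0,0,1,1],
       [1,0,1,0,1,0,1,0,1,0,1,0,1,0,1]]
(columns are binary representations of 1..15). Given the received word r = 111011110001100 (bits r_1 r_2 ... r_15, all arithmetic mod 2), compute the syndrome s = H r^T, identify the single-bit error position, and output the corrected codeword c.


s = (1, 1, 0, 1)^T, error position = 13, corrected codeword c = 111011110001000

Compute s = H r^T mod 2 one row at a time:
  s_1 = 1 + 0 + 0 + 0 + 1 + 1 + 0 + 0 = 3 ≡ 1 (mod 2).
  s_2 = 0 + 1 + 1 + 1 + 1 + 1 + 0 + 0 = 5 ≡ 1 (mod 2).
  s_3 = 1 + 1 + 1 + 1 + 0 + 0 + 0 + 0 = 4 ≡ 0 (mod 2).
  s_4 = 1 + 1 + 1 + 1 + 0 + 0 + 1 + 0 = 5 ≡ 1 (mod 2).
s = (1, 1, 0, 1)^T — this equals column 13 of H (binary 1101), so error is at position 13.
Correct: flip bit 13 of r = 111011110001100 to get c = 111011110001000.


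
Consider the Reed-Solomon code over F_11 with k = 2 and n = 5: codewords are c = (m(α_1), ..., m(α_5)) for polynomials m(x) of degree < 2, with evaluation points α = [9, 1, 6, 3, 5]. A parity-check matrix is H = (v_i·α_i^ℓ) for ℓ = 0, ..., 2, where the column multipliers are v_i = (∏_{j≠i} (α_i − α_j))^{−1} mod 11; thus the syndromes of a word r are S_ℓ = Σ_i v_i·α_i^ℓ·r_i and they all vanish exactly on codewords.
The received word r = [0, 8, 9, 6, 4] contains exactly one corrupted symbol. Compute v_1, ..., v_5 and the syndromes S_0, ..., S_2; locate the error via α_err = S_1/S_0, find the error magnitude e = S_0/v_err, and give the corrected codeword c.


S = (5, 8, 4), error at position 3, error magnitude e = 6, c = [0, 8, 3, 6, 4].

Step 1: column multipliers v_i = (∏_{j≠i}(α_i − α_j))^{−1} mod 11.
  i = 1 (α = 9): (9−1)(9−6)(9−3)(9−5) = 8·3·6·4 = 576 ≡ 4, so v_1 = 4^{−1} = 3 (mod 11).
  i = 2 (α = 1): (1−9)(1−6)(1−3)(1−5) = (−8)·(−5)·(−2)·(−4) = 320 ≡ 1, so v_2 = 1^{−1} = 1 (mod 11).
  i = 3 (α = 6): (6−9)(6−1)(6−3)(6−5) = (−3)·5·3·1 = −45 ≡ 10, so v_3 = 10^{−1} = 10 (mod 11).
  i = 4 (α = 3): (3−9)(3−1)(3−6)(3−5) = (−6)·2·(−3)·(−2) = −72 ≡ 5, so v_4 = 5^{−1} = 9 (mod 11).
  i = 5 (α = 5): (5−9)(5−1)(5−6)(5−3) = (−4)·4·(−1)·2 = 32 ≡ 10, so v_5 = 10^{−1} = 10 (mod 11).
  v = [3, 1, 10, 9, 10].
Step 2: syndromes of r = [0, 8, 9, 6, 4] (all sums mod 11).
  S_0 = Σ v_i r_i = 3·0 + 1·8 + 10·9 + 9·6 + 10·4 = 192 ≡ 5.
  S_1 = Σ v_i α_i r_i = 3·9·0 + 1·1·8 + 10·6·9 + 9·3·6 + 10·5·4 = 910 ≡ 8.
  α_i^2 mod 11 = [4, 1, 3, 9, 3].
  S_2 = Σ v_i α_i^2 r_i = 3·4·0 + 1·1·8 + 10·3·9 + 9·9·6 + 10·3·4 = 884 ≡ 4.
  S = (5, 8, 4) ≠ 0, so r is not a codeword (an error is present).
Step 3: locate the error. For a single error e at position i, S_ℓ = v_i·e·α_i^ℓ, so α_err = S_1/S_0.
  S_0^{−1} = 5^{−1} = 9 (mod 11), so α_err = 8·9 = 72 ≡ 6 = α_3. Error position i = 3.
  Consistency check: S_2/S_1 = 4·7 = 28 ≡ 6 = α_err ✓ (single-error assumption holds).
Step 4: error magnitude e = S_0/v_3 = S_0·∏_{j≠3}(α_3 − α_j) = 5·10 = 50 ≡ 6 (mod 11).
Step 5: correct position 3: c_3 = r_3 − e = 9 − 6 ≡ 3 (mod 11). Hence c = [0, 8, 3, 6, 4].
  Check: interpolating c through the α_i gives m(x) = 9 + 10·x (degree < 2) with m(α_i) = c_i for every i, so c is indeed a codeword.


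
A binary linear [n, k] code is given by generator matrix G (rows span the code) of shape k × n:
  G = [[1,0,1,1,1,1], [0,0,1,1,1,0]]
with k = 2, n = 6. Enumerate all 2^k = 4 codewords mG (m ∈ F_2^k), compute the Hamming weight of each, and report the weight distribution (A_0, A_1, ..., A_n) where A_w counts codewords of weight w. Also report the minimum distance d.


Weight distribution: A_0 = 1, A_2 = 1, A_3 = 1, A_5 = 1. Minimum distance d = 2.

Enumerate all 2^2 = 4 messages m ∈ F_2^2.
For each, compute codeword c = mG in F_2^6, then tally its weight.
  m = 00 → c = 000000, weight = 0.
  m = 10 → c = 101111, weight = 5.
  m = 01 → c = 001110, weight = 3.
  m = 11 → c = 100001, weight = 2.
Tally weights:
  weight 0: 1 codewords.
  weight 2: 1 codewords.
  weight 3: 1 codewords.
  weight 5: 1 codewords.
Minimum distance d = smallest w > 0 with A_w > 0 = 2.
Sanity: Σ A_w = 4 = 2^2 = 4 ✓.


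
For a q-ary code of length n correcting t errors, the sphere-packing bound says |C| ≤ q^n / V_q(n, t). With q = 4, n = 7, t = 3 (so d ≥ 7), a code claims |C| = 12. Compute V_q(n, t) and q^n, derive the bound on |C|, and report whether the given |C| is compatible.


V_q(n, t) = 1156, q^n = 16384, Hamming bound = 14, |C| = 12 ≤ bound (satisfied).

Step 1: Compute V_q(n, t) = Σ_{j=0}^3 C(n, j) (q−1)^j.
  j = 0: C(7,0)·(3)^0 = 1·1 = 1.
  j = 1: C(7,1)·(3)^1 = 7·3 = 21.
  j = 2: C(7,2)·(3)^2 = 21·9 = 189.
  j = 3: C(7,3)·(3)^3 = 35·27 = 945.
  V_q(n, t) = 1 + 21 + 189 + 945 = 1156.
Step 2: q^n = 4^7 = 16384.
Step 3: Hamming bound ⌊q^n / V_q(n,t)⌋ = ⌊16384/1156⌋ = 14.
Step 4: Compare |C| = 12 to 14: satisfied.
The claimed |C| lies below the Hamming bound.


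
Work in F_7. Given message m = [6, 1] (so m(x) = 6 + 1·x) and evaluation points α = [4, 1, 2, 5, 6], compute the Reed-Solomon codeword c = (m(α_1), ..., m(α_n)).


c = [3, 0, 1, 4, 5]

Message polynomial: m(x) = 6 + 1·x (mod 7).
For each evaluation point α_i, compute m(α_i) mod 7:
  α_1 = 4: Horner steps 1 → 3, so m(4) = 3.
  α_2 = 1: Horner steps 1 → 0, so m(1) = 0.
  α_3 = 2: Horner steps 1 → 1, so m(2) = 1.
  α_4 = 5: Horner steps 1 → 4, so m(5) = 4.
  α_5 = 6: Horner steps 1 → 5, so m(6) = 5.
Codeword c = [3, 0, 1, 4, 5] ∈ F_7^5.


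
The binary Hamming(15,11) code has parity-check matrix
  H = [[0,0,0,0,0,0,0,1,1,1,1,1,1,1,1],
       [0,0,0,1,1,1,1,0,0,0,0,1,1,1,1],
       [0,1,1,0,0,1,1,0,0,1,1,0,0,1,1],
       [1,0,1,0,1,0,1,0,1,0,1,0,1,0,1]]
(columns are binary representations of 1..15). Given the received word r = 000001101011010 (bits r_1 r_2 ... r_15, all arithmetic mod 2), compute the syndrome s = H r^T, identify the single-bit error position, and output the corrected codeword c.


s = (0, 0, 0, 1)^T, error position = 1, corrected codeword c = 100001101011010

Compute s = H r^T mod 2 one row at a time:
  s_1 = 0 + 1 + 0 + 1 + 1 + 0 + 1 + 0 = 4 ≡ 0 (mod 2).
  s_2 = 0 + 0 + 1 + 1 + 1 + 0 + 1 + 0 = 4 ≡ 0 (mod 2).
  s_3 = 0 + 0 + 1 + 1 + 0 + 1 + 1 + 0 = 4 ≡ 0 (mod 2).
  s_4 = 0 + 0 + 0 + 1 + 1 + 1 + 0 + 0 = 3 ≡ 1 (mod 2).
s = (0, 0, 0, 1)^T — this equals column 1 of H (binary 0001), so error is at position 1.
Correct: flip bit 1 of r = 000001101011010 to get c = 100001101011010.


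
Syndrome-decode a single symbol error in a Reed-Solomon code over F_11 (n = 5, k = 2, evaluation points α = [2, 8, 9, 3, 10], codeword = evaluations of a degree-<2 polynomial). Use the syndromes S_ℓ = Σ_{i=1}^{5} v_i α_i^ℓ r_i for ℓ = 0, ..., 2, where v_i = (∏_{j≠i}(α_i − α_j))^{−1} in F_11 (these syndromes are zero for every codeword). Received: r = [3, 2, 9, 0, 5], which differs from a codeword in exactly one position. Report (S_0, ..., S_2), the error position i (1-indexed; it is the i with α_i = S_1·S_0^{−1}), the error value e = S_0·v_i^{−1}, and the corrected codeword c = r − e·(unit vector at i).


S = (9, 7, 3), error at position 1, error magnitude e = 10, c = [4, 2, 9, 0, 5].

Step 1: column multipliers v_i = (∏_{j≠i}(α_i − α_j))^{−1} mod 11.
  i = 1 (α = 2): (2−8)(2−9)(2−3)(2−10) = (−6)·(−7)·(−1)·(−8) = 336 ≡ 6, so v_1 = 6^{−1} = 2 (mod 11).
  i = 2 (α = 8): (8−2)(8−9)(8−3)(8−10) = 6·(−1)·5·(−2) = 60 ≡ 5, so v_2 = 5^{−1} = 9 (mod 11).
  i = 3 (α = 9): (9−2)(9−8)(9−3)(9−10) = 7·1·6·(−1) = −42 ≡ 2, so v_3 = 2^{−1} = 6 (mod 11).
  i = 4 (α = 3): (3−2)(3−8)(3−9)(3−10) = 1·(−5)·(−6)·(−7) = −210 ≡ 10, so v_4 = 10^{−1} = 10 (mod 11).
  i = 5 (α = 10): (10−2)(10−8)(10−9)(10−3) = 8·2·1·7 = 112 ≡ 2, so v_5 = 2^{−1} = 6 (mod 11).
  v = [2, 9, 6, 10, 6].
Step 2: syndromes of r = [3, 2, 9, 0, 5] (all sums mod 11).
  S_0 = Σ v_i r_i = 2·3 + 9·2 + 6·9 + 10·0 + 6·5 = 108 ≡ 9.
  S_1 = Σ v_i α_i r_i = 2·2·3 + 9·8·2 + 6·9·9 + 10·3·0 + 6·10·5 = 942 ≡ 7.
  α_i^2 mod 11 = [4, 9, 4, 9, 1].
  S_2 = Σ v_i α_i^2 r_i = 2·4·3 + 9·9·2 + 6·4·9 + 10·9·0 + 6·1·5 = 432 ≡ 3.
  S = (9, 7, 3) ≠ 0, so r is not a codeword (an error is present).
Step 3: locate the error. For a single error e at position i, S_ℓ = v_i·e·α_i^ℓ, so α_err = S_1/S_0.
  S_0^{−1} = 9^{−1} = 5 (mod 11), so α_err = 7·5 = 35 ≡ 2 = α_1. Error position i = 1.
  Consistency check: S_2/S_1 = 3·8 = 24 ≡ 2 = α_err ✓ (single-error assumption holds).
Step 4: error magnitude e = S_0/v_1 = S_0·∏_{j≠1}(α_1 − α_j) = 9·6 = 54 ≡ 10 (mod 11).
Step 5: correct position 1: c_1 = r_1 − e = 3 − 10 ≡ 4 (mod 11). Hence c = [4, 2, 9, 0, 5].
  Check: interpolating c through the α_i gives m(x) = 1 + 7·x (degree < 2) with m(α_i) = c_i for every i, so c is indeed a codeword.


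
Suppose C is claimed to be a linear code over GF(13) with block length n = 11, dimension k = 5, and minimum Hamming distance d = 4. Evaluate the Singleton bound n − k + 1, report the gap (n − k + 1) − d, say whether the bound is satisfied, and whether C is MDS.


Singleton RHS = n − k + 1 = 7, slack = 3, bound satisfied, not MDS.

Singleton bound: d ≤ n − k + 1.
Here n = 11, k = 5, so n − k + 1 = 7.
Given d = 4, check d ≤ 7: YES.
Slack = (n − k + 1) − d = 3.
The code is NOT MDS (slack = 3 > 0).
Description: the claimed parameters are [11, 5, 4]_13; such a code would be non-MDS.


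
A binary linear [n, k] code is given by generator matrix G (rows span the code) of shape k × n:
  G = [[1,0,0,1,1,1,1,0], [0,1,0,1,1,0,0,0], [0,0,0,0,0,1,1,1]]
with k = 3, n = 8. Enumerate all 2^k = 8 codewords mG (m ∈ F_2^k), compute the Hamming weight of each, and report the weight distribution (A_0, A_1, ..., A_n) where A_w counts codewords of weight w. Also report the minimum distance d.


Weight distribution: A_0 = 1, A_3 = 3, A_4 = 2, A_5 = 1, A_6 = 1. Minimum distance d = 3.

Enumerate all 2^3 = 8 messages m ∈ F_2^3.
For each, compute codeword c = mG in F_2^8, then tally its weight.
  m = 000 → c = 00000000, weight = 0.
  m = 100 → c = 10011110, weight = 5.
  m = 010 → c = 01011000, weight = 3.
  m = 110 → c = 11000110, weight = 4.
  m = 001 → c = 00000111, weight = 3.
  m = 101 → c = 10011001, weight = 4.
  m = 011 → c = 01011111, weight = 6.
  m = 111 → c = 11000001, weight = 3.
Tally weights:
  weight 0: 1 codewords.
  weight 3: 3 codewords.
  weight 4: 2 codewords.
  weight 5: 1 codewords.
  weight 6: 1 codewords.
Minimum distance d = smallest w > 0 with A_w > 0 = 3.
Sanity: Σ A_w = 8 = 2^3 = 8 ✓.


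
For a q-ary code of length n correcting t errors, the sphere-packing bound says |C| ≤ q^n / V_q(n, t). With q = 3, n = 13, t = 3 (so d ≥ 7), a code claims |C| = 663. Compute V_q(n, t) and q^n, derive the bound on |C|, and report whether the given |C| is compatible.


V_q(n, t) = 2627, q^n = 1594323, Hamming bound = 606, |C| = 663 > bound (violated).

Step 1: Compute V_q(n, t) = Σ_{j=0}^3 C(n, j) (q−1)^j.
  j = 0: C(13,0)·(2)^0 = 1·1 = 1.
  j = 1: C(13,1)·(2)^1 = 13·2 = 26.
  j = 2: C(13,2)·(2)^2 = 78·4 = 312.
  j = 3: C(13,3)·(2)^3 = 286·8 = 2288.
  V_q(n, t) = 1 + 26 + 312 + 2288 = 2627.
Step 2: q^n = 3^13 = 1594323.
Step 3: Hamming bound ⌊q^n / V_q(n,t)⌋ = ⌊1594323/2627⌋ = 606.
Step 4: Compare |C| = 663 to 606: violated.
The claimed |C| lies above the Hamming bound, so no 3-ary code of length 13 with d ≥ 7 can have 663 codewords.


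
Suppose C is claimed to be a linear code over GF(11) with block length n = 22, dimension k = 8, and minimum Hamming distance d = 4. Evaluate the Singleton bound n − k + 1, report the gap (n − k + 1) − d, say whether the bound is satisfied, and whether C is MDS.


Singleton RHS = n − k + 1 = 15, slack = 11, bound satisfied, not MDS.

Singleton bound: d ≤ n − k + 1.
Here n = 22, k = 8, so n − k + 1 = 15.
Given d = 4, check d ≤ 15: YES.
Slack = (n − k + 1) − d = 11.
The code is NOT MDS (slack = 11 > 0).
Description: the claimed parameters are [22, 8, 4]_11; such a code would be non-MDS.


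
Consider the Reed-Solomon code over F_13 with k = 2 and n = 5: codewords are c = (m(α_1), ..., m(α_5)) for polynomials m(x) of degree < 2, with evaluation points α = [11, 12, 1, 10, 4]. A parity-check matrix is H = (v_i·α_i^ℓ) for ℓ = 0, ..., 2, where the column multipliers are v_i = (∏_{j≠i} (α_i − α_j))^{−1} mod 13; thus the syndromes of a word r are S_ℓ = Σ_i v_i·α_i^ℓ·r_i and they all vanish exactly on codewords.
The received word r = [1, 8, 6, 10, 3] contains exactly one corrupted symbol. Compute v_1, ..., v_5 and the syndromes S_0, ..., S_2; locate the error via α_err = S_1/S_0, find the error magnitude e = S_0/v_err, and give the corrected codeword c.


S = (12, 2, 9), error at position 1, error magnitude e = 5, c = [9, 8, 6, 10, 3].

Step 1: column multipliers v_i = (∏_{j≠i}(α_i − α_j))^{−1} mod 13.
  i = 1 (α = 11): (11−12)(11−1)(11−10)(11−4) = (−1)·10·1·7 = −70 ≡ 8, so v_1 = 8^{−1} = 5 (mod 13).
  i = 2 (α = 12): (12−11)(12−1)(12−10)(12−4) = 1·11·2·8 = 176 ≡ 7, so v_2 = 7^{−1} = 2 (mod 13).
  i = 3 (α = 1): (1−11)(1−12)(1−10)(1−4) = (−10)·(−11)·(−9)·(−3) = 2970 ≡ 6, so v_3 = 6^{−1} = 11 (mod 13).
  i = 4 (α = 10): (10−11)(10−12)(10−1)(10−4) = (−1)·(−2)·9·6 = 108 ≡ 4, so v_4 = 4^{−1} = 10 (mod 13).
  i = 5 (α = 4): (4−11)(4−12)(4−1)(4−10) = (−7)·(−8)·3·(−6) = −1008 ≡ 6, so v_5 = 6^{−1} = 11 (mod 13).
  v = [5, 2, 11, 10, 11].
Step 2: syndromes of r = [1, 8, 6, 10, 3] (all sums mod 13).
  S_0 = Σ v_i r_i = 5·1 + 2·8 + 11·6 + 10·10 + 11·3 = 220 ≡ 12.
  S_1 = Σ v_i α_i r_i = 5·11·1 + 2·12·8 + 11·1·6 + 10·10·10 + 11·4·3 = 1445 ≡ 2.
  α_i^2 mod 13 = [4, 1, 1, 9, 3].
  S_2 = Σ v_i α_i^2 r_i = 5·4·1 + 2·1·8 + 11·1·6 + 10·9·10 + 11·3·3 = 1101 ≡ 9.
  S = (12, 2, 9) ≠ 0, so r is not a codeword (an error is present).
Step 3: locate the error. For a single error e at position i, S_ℓ = v_i·e·α_i^ℓ, so α_err = S_1/S_0.
  S_0^{−1} = 12^{−1} = 12 (mod 13), so α_err = 2·12 = 24 ≡ 11 = α_1. Error position i = 1.
  Consistency check: S_2/S_1 = 9·7 = 63 ≡ 11 = α_err ✓ (single-error assumption holds).
Step 4: error magnitude e = S_0/v_1 = S_0·∏_{j≠1}(α_1 − α_j) = 12·8 = 96 ≡ 5 (mod 13).
Step 5: correct position 1: c_1 = r_1 − e = 1 − 5 ≡ 9 (mod 13). Hence c = [9, 8, 6, 10, 3].
  Check: interpolating c through the α_i gives m(x) = 7 + 12·x (degree < 2) with m(α_i) = c_i for every i, so c is indeed a codeword.


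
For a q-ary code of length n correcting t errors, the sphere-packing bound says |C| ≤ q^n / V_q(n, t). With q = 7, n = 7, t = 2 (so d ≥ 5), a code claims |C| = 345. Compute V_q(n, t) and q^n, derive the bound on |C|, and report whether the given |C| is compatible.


V_q(n, t) = 799, q^n = 823543, Hamming bound = 1030, |C| = 345 ≤ bound (satisfied).

Step 1: Compute V_q(n, t) = Σ_{j=0}^2 C(n, j) (q−1)^j.
  j = 0: C(7,0)·(6)^0 = 1·1 = 1.
  j = 1: C(7,1)·(6)^1 = 7·6 = 42.
  j = 2: C(7,2)·(6)^2 = 21·36 = 756.
  V_q(n, t) = 1 + 42 + 756 = 799.
Step 2: q^n = 7^7 = 823543.
Step 3: Hamming bound ⌊q^n / V_q(n,t)⌋ = ⌊823543/799⌋ = 1030.
Step 4: Compare |C| = 345 to 1030: satisfied.
The claimed |C| lies below the Hamming bound.


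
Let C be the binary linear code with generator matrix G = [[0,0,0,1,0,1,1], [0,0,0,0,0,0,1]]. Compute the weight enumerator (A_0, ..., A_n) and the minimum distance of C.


Weight distribution: A_0 = 1, A_1 = 1, A_2 = 1, A_3 = 1. Minimum distance d = 1.

Enumerate all 2^2 = 4 messages m ∈ F_2^2.
For each, compute codeword c = mG in F_2^7, then tally its weight.
  m = 00 → c = 0000000, weight = 0.
  m = 10 → c = 0001011, weight = 3.
  m = 01 → c = 0000001, weight = 1.
  m = 11 → c = 0001010, weight = 2.
Tally weights:
  weight 0: 1 codewords.
  weight 1: 1 codewords.
  weight 2: 1 codewords.
  weight 3: 1 codewords.
Minimum distance d = smallest w > 0 with A_w > 0 = 1.
Sanity: Σ A_w = 4 = 2^2 = 4 ✓.


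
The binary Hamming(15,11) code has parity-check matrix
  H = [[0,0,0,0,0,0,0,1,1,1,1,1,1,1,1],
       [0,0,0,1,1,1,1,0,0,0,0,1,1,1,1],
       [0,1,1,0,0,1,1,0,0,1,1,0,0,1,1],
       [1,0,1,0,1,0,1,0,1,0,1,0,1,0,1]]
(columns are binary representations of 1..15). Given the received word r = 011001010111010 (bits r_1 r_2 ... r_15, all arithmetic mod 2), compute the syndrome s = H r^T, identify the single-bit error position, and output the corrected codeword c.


s = (1, 1, 0, 0)^T, error position = 12, corrected codeword c = 011001010110010

Compute s = H r^T mod 2 one row at a time:
  s_1 = 1 + 0 + 1 + 1 + 1 + 0 + 1 + 0 = 5 ≡ 1 (mod 2).
  s_2 = 0 + 0 + 1 + 0 + 1 + 0 + 1 + 0 = 3 ≡ 1 (mod 2).
  s_3 = 1 + 1 + 1 + 0 + 1 + 1 + 1 + 0 = 6 ≡ 0 (mod 2).
  s_4 = 0 + 1 + 0 + 0 + 0 + 1 + 0 + 0 = 2 ≡ 0 (mod 2).
s = (1, 1, 0, 0)^T — this equals column 12 of H (binary 1100), so error is at position 12.
Correct: flip bit 12 of r = 011001010111010 to get c = 011001010110010.


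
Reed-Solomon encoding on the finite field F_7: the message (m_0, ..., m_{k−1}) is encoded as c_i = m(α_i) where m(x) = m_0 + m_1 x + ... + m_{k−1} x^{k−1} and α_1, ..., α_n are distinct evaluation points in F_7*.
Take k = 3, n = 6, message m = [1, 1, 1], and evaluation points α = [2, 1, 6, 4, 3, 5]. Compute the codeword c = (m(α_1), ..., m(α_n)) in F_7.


c = [0, 3, 1, 0, 6, 3]

Message polynomial: m(x) = 1 + 1·x + 1·x^2 (mod 7).
For each evaluation point α_i, compute m(α_i) mod 7:
  α_1 = 2: Horner steps 1 → 3 → 0, so m(2) = 0.
  α_2 = 1: Horner steps 1 → 2 → 3, so m(1) = 3.
  α_3 = 6: Horner steps 1 → 0 → 1, so m(6) = 1.
  α_4 = 4: Horner steps 1 → 5 → 0, so m(4) = 0.
  α_5 = 3: Horner steps 1 → 4 → 6, so m(3) = 6.
  α_6 = 5: Horner steps 1 → 6 → 3, so m(5) = 3.
Codeword c = [0, 3, 1, 0, 6, 3] ∈ F_7^6.


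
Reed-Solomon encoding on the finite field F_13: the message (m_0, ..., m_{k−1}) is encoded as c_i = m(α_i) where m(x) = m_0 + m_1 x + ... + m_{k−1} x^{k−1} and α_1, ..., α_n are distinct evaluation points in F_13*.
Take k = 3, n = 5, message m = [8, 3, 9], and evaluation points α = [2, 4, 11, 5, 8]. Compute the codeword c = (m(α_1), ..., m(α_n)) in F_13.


c = [11, 8, 12, 1, 10]

Message polynomial: m(x) = 8 + 3·x + 9·x^2 (mod 13).
For each evaluation point α_i, compute m(α_i) mod 13:
  α_1 = 2: Horner steps 9 → 8 → 11, so m(2) = 11.
  α_2 = 4: Horner steps 9 → 0 → 8, so m(4) = 8.
  α_3 = 11: Horner steps 9 → 11 → 12, so m(11) = 12.
  α_4 = 5: Horner steps 9 → 9 → 1, so m(5) = 1.
  α_5 = 8: Horner steps 9 → 10 → 10, so m(8) = 10.
Codeword c = [11, 8, 12, 1, 10] ∈ F_13^5.


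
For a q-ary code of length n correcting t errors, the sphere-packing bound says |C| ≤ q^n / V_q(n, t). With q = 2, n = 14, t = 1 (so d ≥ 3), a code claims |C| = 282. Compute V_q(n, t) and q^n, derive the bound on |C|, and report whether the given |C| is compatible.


V_q(n, t) = 15, q^n = 16384, Hamming bound = 1092, |C| = 282 ≤ bound (satisfied).

Step 1: Compute V_q(n, t) = Σ_{j=0}^1 C(n, j) (q−1)^j.
  j = 0: C(14,0)·(1)^0 = 1·1 = 1.
  j = 1: C(14,1)·(1)^1 = 14·1 = 14.
  V_q(n, t) = 1 + 14 = 15.
Step 2: q^n = 2^14 = 16384.
Step 3: Hamming bound ⌊q^n / V_q(n,t)⌋ = ⌊16384/15⌋ = 1092.
Step 4: Compare |C| = 282 to 1092: satisfied.
The claimed |C| lies below the Hamming bound.


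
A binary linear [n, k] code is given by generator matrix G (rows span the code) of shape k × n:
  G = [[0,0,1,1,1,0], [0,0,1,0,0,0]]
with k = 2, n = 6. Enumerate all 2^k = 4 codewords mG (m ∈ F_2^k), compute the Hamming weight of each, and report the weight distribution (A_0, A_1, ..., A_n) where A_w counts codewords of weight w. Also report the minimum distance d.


Weight distribution: A_0 = 1, A_1 = 1, A_2 = 1, A_3 = 1. Minimum distance d = 1.

Enumerate all 2^2 = 4 messages m ∈ F_2^2.
For each, compute codeword c = mG in F_2^6, then tally its weight.
  m = 00 → c = 000000, weight = 0.
  m = 10 → c = 001110, weight = 3.
  m = 01 → c = 001000, weight = 1.
  m = 11 → c = 000110, weight = 2.
Tally weights:
  weight 0: 1 codewords.
  weight 1: 1 codewords.
  weight 2: 1 codewords.
  weight 3: 1 codewords.
Minimum distance d = smallest w > 0 with A_w > 0 = 1.
Sanity: Σ A_w = 4 = 2^2 = 4 ✓.


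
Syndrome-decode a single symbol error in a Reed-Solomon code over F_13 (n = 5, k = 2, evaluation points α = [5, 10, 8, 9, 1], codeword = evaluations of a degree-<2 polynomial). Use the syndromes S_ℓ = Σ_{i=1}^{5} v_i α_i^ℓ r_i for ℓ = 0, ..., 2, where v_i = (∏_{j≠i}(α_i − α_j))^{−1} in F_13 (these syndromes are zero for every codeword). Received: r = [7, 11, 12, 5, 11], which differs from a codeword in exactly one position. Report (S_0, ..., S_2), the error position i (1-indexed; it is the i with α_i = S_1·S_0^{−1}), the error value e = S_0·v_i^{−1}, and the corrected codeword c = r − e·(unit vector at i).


S = (2, 2, 2), error at position 5, error magnitude e = 2, c = [7, 11, 12, 5, 9].

Step 1: column multipliers v_i = (∏_{j≠i}(α_i − α_j))^{−1} mod 13.
  i = 1 (α = 5): (5−10)(5−8)(5−9)(5−1) = (−5)·(−3)·(−4)·4 = −240 ≡ 7, so v_1 = 7^{−1} = 2 (mod 13).
  i = 2 (α = 10): (10−5)(10−8)(10−9)(10−1) = 5·2·1·9 = 90 ≡ 12, so v_2 = 12^{−1} = 12 (mod 13).
  i = 3 (α = 8): (8−5)(8−10)(8−9)(8−1) = 3·(−2)·(−1)·7 = 42 ≡ 3, so v_3 = 3^{−1} = 9 (mod 13).
  i = 4 (α = 9): (9−5)(9−10)(9−8)(9−1) = 4·(−1)·1·8 = −32 ≡ 7, so v_4 = 7^{−1} = 2 (mod 13).
  i = 5 (α = 1): (1−5)(1−10)(1−8)(1−9) = (−4)·(−9)·(−7)·(−8) = 2016 ≡ 1, so v_5 = 1^{−1} = 1 (mod 13).
  v = [2, 12, 9, 2, 1].
Step 2: syndromes of r = [7, 11, 12, 5, 11] (all sums mod 13).
  S_0 = Σ v_i r_i = 2·7 + 12·11 + 9·12 + 2·5 + 1·11 = 275 ≡ 2.
  S_1 = Σ v_i α_i r_i = 2·5·7 + 12·10·11 + 9·8·12 + 2·9·5 + 1·1·11 = 2355 ≡ 2.
  α_i^2 mod 13 = [12, 9, 12, 3, 1].
  S_2 = Σ v_i α_i^2 r_i = 2·12·7 + 12·9·11 + 9·12·12 + 2·3·5 + 1·1·11 = 2693 ≡ 2.
  S = (2, 2, 2) ≠ 0, so r is not a codeword (an error is present).
Step 3: locate the error. For a single error e at position i, S_ℓ = v_i·e·α_i^ℓ, so α_err = S_1/S_0.
  S_0^{−1} = 2^{−1} = 7 (mod 13), so α_err = 2·7 = 14 ≡ 1 = α_5. Error position i = 5.
  Consistency check: S_2/S_1 = 2·7 = 14 ≡ 1 = α_err ✓ (single-error assumption holds).
Step 4: error magnitude e = S_0/v_5 = S_0·∏_{j≠5}(α_5 − α_j) = 2·1 = 2 ≡ 2 (mod 13).
Step 5: correct position 5: c_5 = r_5 − e = 11 − 2 ≡ 9 (mod 13). Hence c = [7, 11, 12, 5, 9].
  Check: interpolating c through the α_i gives m(x) = 3 + 6·x (degree < 2) with m(α_i) = c_i for every i, so c is indeed a codeword.


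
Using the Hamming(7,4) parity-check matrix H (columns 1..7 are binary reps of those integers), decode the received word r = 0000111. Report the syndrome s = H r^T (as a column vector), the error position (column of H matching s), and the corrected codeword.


s = (1, 0, 0)^T, error position = 4, corrected codeword c = 0001111

Compute s = H r^T mod 2 one row at a time:
  s_1 = 0 + 1 + 1 + 1 = 3 ≡ 1 (mod 2).
  s_2 = 0 + 0 + 1 + 1 = 2 ≡ 0 (mod 2).
  s_3 = 0 + 0 + 1 + 1 = 2 ≡ 0 (mod 2).
s = (1, 0, 0)^T — this equals column 4 of H (binary 100), so error is at position 4.
Correct: flip bit 4 of r = 0000111 to get c = 0001111.


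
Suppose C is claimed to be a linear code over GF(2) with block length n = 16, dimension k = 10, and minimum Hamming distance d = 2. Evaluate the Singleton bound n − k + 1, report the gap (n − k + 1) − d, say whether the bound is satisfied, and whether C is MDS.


Singleton RHS = n − k + 1 = 7, slack = 5, bound satisfied, not MDS.

Singleton bound: d ≤ n − k + 1.
Here n = 16, k = 10, so n − k + 1 = 7.
Given d = 2, check d ≤ 7: YES.
Slack = (n − k + 1) − d = 5.
The code is NOT MDS (slack = 5 > 0).
Description: the claimed parameters are [16, 10, 2]_2; such a code would be non-MDS.
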